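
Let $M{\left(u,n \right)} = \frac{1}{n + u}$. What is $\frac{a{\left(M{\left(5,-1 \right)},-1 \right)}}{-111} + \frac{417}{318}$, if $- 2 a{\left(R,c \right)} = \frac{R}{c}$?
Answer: $\frac{61663}{47064} \approx 1.3102$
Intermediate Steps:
$a{\left(R,c \right)} = - \frac{R}{2 c}$ ($a{\left(R,c \right)} = - \frac{R \frac{1}{c}}{2} = - \frac{R}{2 c}$)
$\frac{a{\left(M{\left(5,-1 \right)},-1 \right)}}{-111} + \frac{417}{318} = \frac{\left(- \frac{1}{2}\right) \frac{1}{-1 + 5} \frac{1}{-1}}{-111} + \frac{417}{318} = \left(- \frac{1}{2}\right) \frac{1}{4} \left(-1\right) \left(- \frac{1}{111}\right) + 417 \cdot \frac{1}{318} = \left(- \frac{1}{2}\right) \frac{1}{4} \left(-1\right) \left(- \frac{1}{111}\right) + \frac{139}{106} = \frac{1}{8} \left(- \frac{1}{111}\right) + \frac{139}{106} = - \frac{1}{888} + \frac{139}{106} = \frac{61663}{47064}$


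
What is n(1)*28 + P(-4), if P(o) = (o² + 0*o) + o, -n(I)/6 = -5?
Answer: 852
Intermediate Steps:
n(I) = 30 (n(I) = -6*(-5) = 30)
P(o) = o + o² (P(o) = (o² + 0) + o = o² + o = o + o²)
n(1)*28 + P(-4) = 30*28 - 4*(1 - 4) = 840 - 4*(-3) = 840 + 12 = 852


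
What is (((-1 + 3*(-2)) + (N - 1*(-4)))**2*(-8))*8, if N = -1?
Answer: -1024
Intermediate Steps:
(((-1 + 3*(-2)) + (N - 1*(-4)))**2*(-8))*8 = (((-1 + 3*(-2)) + (-1 - 1*(-4)))**2*(-8))*8 = (((-1 - 6) + (-1 + 4))**2*(-8))*8 = ((-7 + 3)**2*(-8))*8 = ((-4)**2*(-8))*8 = (16*(-8))*8 = -128*8 = -1024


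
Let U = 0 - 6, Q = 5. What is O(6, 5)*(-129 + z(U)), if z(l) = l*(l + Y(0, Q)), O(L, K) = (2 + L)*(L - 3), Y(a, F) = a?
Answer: -2232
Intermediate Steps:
O(L, K) = (-3 + L)*(2 + L) (O(L, K) = (2 + L)*(-3 + L) = (-3 + L)*(2 + L))
U = -6
z(l) = l**2 (z(l) = l*(l + 0) = l*l = l**2)
O(6, 5)*(-129 + z(U)) = (-6 + 6**2 - 1*6)*(-129 + (-6)**2) = (-6 + 36 - 6)*(-129 + 36) = 24*(-93) = -2232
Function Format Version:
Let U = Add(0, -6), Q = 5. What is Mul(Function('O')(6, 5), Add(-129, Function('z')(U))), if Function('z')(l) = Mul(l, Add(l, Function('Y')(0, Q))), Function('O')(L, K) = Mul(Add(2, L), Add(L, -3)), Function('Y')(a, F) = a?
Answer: -2232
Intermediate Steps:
Function('O')(L, K) = Mul(Add(-3, L), Add(2, L)) (Function('O')(L, K) = Mul(Add(2, L), Add(-3, L)) = Mul(Add(-3, L), Add(2, L)))
U = -6
Function('z')(l) = Pow(l, 2) (Function('z')(l) = Mul(l, Add(l, 0)) = Mul(l, l) = Pow(l, 2))
Mul(Function('O')(6, 5), Add(-129, Function('z')(U))) = Mul(Add(-6, Pow(6, 2), Mul(-1, 6)), Add(-129, Pow(-6, 2))) = Mul(Add(-6, 36, -6), Add(-129, 36)) = Mul(24, -93) = -2232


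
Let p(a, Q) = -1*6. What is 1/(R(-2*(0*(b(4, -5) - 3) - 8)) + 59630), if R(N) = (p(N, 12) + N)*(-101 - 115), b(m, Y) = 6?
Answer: 1/57470 ≈ 1.7400e-5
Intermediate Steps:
p(a, Q) = -6
R(N) = 1296 - 216*N (R(N) = (-6 + N)*(-101 - 115) = (-6 + N)*(-216) = 1296 - 216*N)
1/(R(-2*(0*(b(4, -5) - 3) - 8)) + 59630) = 1/((1296 - (-432)*(0*(6 - 3) - 8)) + 59630) = 1/((1296 - (-432)*(0*3 - 8)) + 59630) = 1/((1296 - (-432)*(0 - 8)) + 59630) = 1/((1296 - (-432)*(-8)) + 59630) = 1/((1296 - 216*16) + 59630) = 1/((1296 - 3456) + 59630) = 1/(-2160 + 59630) = 1/57470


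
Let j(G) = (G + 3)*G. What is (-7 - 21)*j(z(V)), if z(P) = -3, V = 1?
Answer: 0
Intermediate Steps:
j(G) = G*(3 + G) (j(G) = (3 + G)*G = G*(3 + G))
(-7 - 21)*j(z(V)) = (-7 - 21)*(-3*(3 - 3)) = -(-84)*0 = -28*0 = 0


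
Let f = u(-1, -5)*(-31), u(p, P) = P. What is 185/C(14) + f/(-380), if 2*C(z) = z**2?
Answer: 5511/3724 ≈ 1.4799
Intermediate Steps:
C(z) = z**2/2
f = 155 (f = -5*(-31) = 155)
185/C(14) + f/(-380) = 185/(((1/2)*14**2)) + 155/(-380) = 185/(((1/2)*196)) + 155*(-1/380) = 185/98 - 31/76 = 5511/3724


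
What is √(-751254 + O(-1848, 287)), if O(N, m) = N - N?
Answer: I*√751254 ≈ 866.75*I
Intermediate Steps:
O(N, m) = 0
√(-751254 + O(-1848, 287)) = √(-751254 + 0) = √(-751254) = I*√751254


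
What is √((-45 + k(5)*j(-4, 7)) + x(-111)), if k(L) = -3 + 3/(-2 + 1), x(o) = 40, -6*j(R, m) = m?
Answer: √2 ≈ 1.4142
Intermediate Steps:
j(R, m) = -m/6
k(L) = -6 (k(L) = -3 + 3/(-1) = -3 - 1*3 = -3 - 3 = -6)
√((-45 + k(5)*j(-4, 7)) + x(-111)) = √((-45 - (-1)*7) + 40) = √((-45 - 6*(-7/6)) + 40) = √((-45 + 7) + 40) = √(-38 + 40) = √2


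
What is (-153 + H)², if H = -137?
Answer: 84100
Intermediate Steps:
(-153 + H)² = (-153 - 137)² = (-290)² = 84100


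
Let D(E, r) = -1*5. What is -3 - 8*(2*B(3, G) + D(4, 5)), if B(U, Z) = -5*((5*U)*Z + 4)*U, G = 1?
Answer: 4597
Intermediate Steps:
D(E, r) = -5
B(U, Z) = -5*U*(4 + 5*U*Z) (B(U, Z) = -5*(5*U*Z + 4)*U = -5*(4 + 5*U*Z)*U = -5*U*(4 + 5*U*Z))
-3 - 8*(2*B(3, G) + D(4, 5)) = -3 - 8*(2*(-5*3*(4 + 5*3*1)) - 5) = -3 - 8*(2*(-5*3*(4 + 15)) - 5) = -3 - 8*(2*(-5*3*19) - 5) = -3 - 8*(2*(-285) - 5) = -3 - 8*(-570 - 5) = -3 - 8*(-575) = -3 + 4600 = 4597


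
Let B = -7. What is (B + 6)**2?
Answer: 1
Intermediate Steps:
(B + 6)**2 = (-7 + 6)**2 = (-1)**2 = 1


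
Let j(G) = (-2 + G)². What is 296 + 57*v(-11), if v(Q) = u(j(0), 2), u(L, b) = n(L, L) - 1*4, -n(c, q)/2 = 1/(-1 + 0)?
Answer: 182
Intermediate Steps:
n(c, q) = 2 (n(c, q) = -2/(-1 + 0) = -2/(-1) = -2*(-1) = 2)
u(L, b) = -2 (u(L, b) = 2 - 1*4 = 2 - 4 = -2)
v(Q) = -2
296 + 57*v(-11) = 296 + 57*(-2) = 296 - 114 = 182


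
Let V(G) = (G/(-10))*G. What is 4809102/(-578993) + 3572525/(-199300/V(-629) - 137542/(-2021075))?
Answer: 1653968200969239541300331/2363692446397232046 ≈ 6.9974e+5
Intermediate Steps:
V(G) = -G²/10 (V(G) = (G*(-⅒))*G = (-G/10)*G = -G²/10)
4809102/(-578993) + 3572525/(-199300/V(-629) - 137542/(-2021075)) = 4809102/(-578993) + 3572525/(-199300/((-⅒*(-629)²)) - 137542/(-2021075)) = 4809102*(-1/578993) + 3572525/(-199300/((-⅒*395641)) - 137542*(-1/2021075)) = -4809102/578993 + 3572525/(-199300/(-395641/10) + 137542/2021075) = -4809102/578993 + 3572525/(-199300*(-10/395641) + 137542/2021075) = -4809102/578993 + 3572525/(1993000/395641 + 137542/2021075) = -4809102/578993 + 3572525/(4082419729422/799620134075) = -4809102/578993 + 3572525*(799620134075/4082419729422) = -4809102/578993 + 2856662919486289375/4082419729422 = 1653968200969239541300331/2363692446397232046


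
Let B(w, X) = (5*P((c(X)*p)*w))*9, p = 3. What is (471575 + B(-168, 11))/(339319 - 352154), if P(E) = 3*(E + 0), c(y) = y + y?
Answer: 205061/2567 ≈ 79.884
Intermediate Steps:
c(y) = 2*y
P(E) = 3*E
B(w, X) = 810*X*w (B(w, X) = (5*(3*(((2*X)*3)*w)))*9 = (5*(3*((6*X)*w)))*9 = (5*(3*(6*X*w)))*9 = (5*(18*X*w))*9 = (90*X*w)*9 = 810*X*w)
(471575 + B(-168, 11))/(339319 - 352154) = (471575 + 810*11*(-168))/(339319 - 352154) = (471575 - 1496880)/(-12835) = -1025305*(-1/12835) = 205061/2567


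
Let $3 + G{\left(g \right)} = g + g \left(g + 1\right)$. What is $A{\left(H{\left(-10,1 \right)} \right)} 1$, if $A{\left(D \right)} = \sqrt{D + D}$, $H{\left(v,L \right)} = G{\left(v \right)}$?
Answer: $\sqrt{154} \approx 12.41$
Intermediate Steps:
$G{\left(g \right)} = -3 + g + g \left(1 + g\right)$ ($G{\left(g \right)} = -3 + \left(g + g \left(g + 1\right)\right) = -3 + \left(g + g \left(1 + g\right)\right) = -3 + g + g \left(1 + g\right)$)
$H{\left(v,L \right)} = -3 + v^{2} + 2 v$
$A{\left(D \right)} = \sqrt{2} \sqrt{D}$ ($A{\left(D \right)} = \sqrt{2 D} = \sqrt{2} \sqrt{D}$)
$A{\left(H{\left(-10,1 \right)} \right)} 1 = \sqrt{2} \sqrt{-3 + \left(-10\right)^{2} + 2 \left(-10\right)} 1 = \sqrt{2} \sqrt{-3 + 100 - 20} \cdot 1 = \sqrt{2} \sqrt{77} \cdot 1 = \sqrt{154} \cdot 1 = \sqrt{154}$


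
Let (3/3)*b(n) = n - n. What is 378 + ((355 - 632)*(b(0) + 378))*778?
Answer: -81460890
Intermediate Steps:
b(n) = 0 (b(n) = n - n = 0)
378 + ((355 - 632)*(b(0) + 378))*778 = 378 + ((355 - 632)*(0 + 378))*778 = 378 - 277*378*778 = 378 - 104706*778 = 378 - 81461268 = -81460890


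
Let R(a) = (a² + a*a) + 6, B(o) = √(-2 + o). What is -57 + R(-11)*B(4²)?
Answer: -57 + 248*√14 ≈ 870.93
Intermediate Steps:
R(a) = 6 + 2*a² (R(a) = (a² + a²) + 6 = 2*a² + 6 = 6 + 2*a²)
-57 + R(-11)*B(4²) = -57 + (6 + 2*(-11)²)*√(-2 + 4²) = -57 + (6 + 2*121)*√(-2 + 16) = -57 + (6 + 242)*√14 = -57 + 248*√14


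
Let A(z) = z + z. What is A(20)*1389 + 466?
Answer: 56026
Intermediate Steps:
A(z) = 2*z
A(20)*1389 + 466 = (2*20)*1389 + 466 = 40*1389 + 466 = 55560 + 466 = 56026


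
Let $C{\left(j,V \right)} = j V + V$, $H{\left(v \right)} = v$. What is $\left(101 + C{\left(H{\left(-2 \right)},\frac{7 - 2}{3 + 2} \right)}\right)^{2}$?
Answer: $10000$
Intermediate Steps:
$C{\left(j,V \right)} = V + V j$ ($C{\left(j,V \right)} = V j + V = V + V j$)
$\left(101 + C{\left(H{\left(-2 \right)},\frac{7 - 2}{3 + 2} \right)}\right)^{2} = \left(101 + \frac{7 - 2}{3 + 2} \left(1 - 2\right)\right)^{2} = \left(101 + \frac{5}{5} \left(-1\right)\right)^{2} = \left(101 + 5 \cdot \frac{1}{5} \left(-1\right)\right)^{2} = \left(101 + 1 \left(-1\right)\right)^{2} = \left(101 - 1\right)^{2} = 100^{2} = 10000$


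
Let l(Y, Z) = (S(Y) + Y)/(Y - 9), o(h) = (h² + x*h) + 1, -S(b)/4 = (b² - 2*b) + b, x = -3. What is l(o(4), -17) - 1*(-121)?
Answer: 559/4 ≈ 139.75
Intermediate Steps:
S(b) = -4*b² + 4*b (S(b) = -4*((b² - 2*b) + b) = -4*(b² - b) = -4*b² + 4*b)
o(h) = 1 + h² - 3*h (o(h) = (h² - 3*h) + 1 = 1 + h² - 3*h)
l(Y, Z) = (Y + 4*Y*(1 - Y))/(-9 + Y) (l(Y, Z) = (4*Y*(1 - Y) + Y)/(Y - 9) = (Y + 4*Y*(1 - Y))/(-9 + Y))
l(o(4), -17) - 1*(-121) = (1 + 4² - 3*4)*(5 - 4*(1 + 4² - 3*4))/(-9 + (1 + 4² - 3*4)) - 1*(-121) = (1 + 16 - 12)*(5 - 4*(1 + 16 - 12))/(-9 + (1 + 16 - 12)) + 121 = 5*(5 - 4*5)/(-9 + 5) + 121 = 5*(5 - 20)/(-4) + 121 = 5*(-¼)*(-15) + 121 = 75/4 + 121 = 559/4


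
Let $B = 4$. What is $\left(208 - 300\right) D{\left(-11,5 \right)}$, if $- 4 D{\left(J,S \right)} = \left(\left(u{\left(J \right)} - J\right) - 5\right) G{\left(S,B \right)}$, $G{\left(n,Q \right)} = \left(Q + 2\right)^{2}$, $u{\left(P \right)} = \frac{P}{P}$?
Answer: $5796$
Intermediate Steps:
$u{\left(P \right)} = 1$
$G{\left(n,Q \right)} = \left(2 + Q\right)^{2}$
$D{\left(J,S \right)} = 36 + 9 J$ ($D{\left(J,S \right)} = - \frac{\left(\left(1 - J\right) - 5\right) \left(2 + 4\right)^{2}}{4} = - \frac{\left(-4 - J\right) 6^{2}}{4} = - \frac{\left(-4 - J\right) 36}{4} = - \frac{-144 - 36 J}{4} = 36 + 9 J$)
$\left(208 - 300\right) D{\left(-11,5 \right)} = \left(208 - 300\right) \left(36 + 9 \left(-11\right)\right) = - 92 \left(36 - 99\right) = \left(-92\right) \left(-63\right) = 5796$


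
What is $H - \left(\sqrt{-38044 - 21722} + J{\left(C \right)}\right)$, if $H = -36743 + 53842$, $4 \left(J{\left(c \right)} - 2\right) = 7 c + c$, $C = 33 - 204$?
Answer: $17439 - i \sqrt{59766} \approx 17439.0 - 244.47 i$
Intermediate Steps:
$C = -171$
$J{\left(c \right)} = 2 + 2 c$ ($J{\left(c \right)} = 2 + \frac{7 c + c}{4} = 2 + \frac{8 c}{4} = 2 + 2 c$)
$H = 17099$
$H - \left(\sqrt{-38044 - 21722} + J{\left(C \right)}\right) = 17099 - \left(\sqrt{-38044 - 21722} + \left(2 + 2 \left(-171\right)\right)\right) = 17099 - \left(\sqrt{-59766} + \left(2 - 342\right)\right) = 17099 - \left(i \sqrt{59766} - 340\right) = 17099 - \left(-340 + i \sqrt{59766}\right) = 17099 + \left(340 - i \sqrt{59766}\right) = 17439 - i \sqrt{59766}$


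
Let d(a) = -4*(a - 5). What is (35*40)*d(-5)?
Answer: 56000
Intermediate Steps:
d(a) = 20 - 4*a (d(a) = -4*(-5 + a) = 20 - 4*a)
(35*40)*d(-5) = (35*40)*(20 - 4*(-5)) = 1400*(20 + 20) = 1400*40 = 56000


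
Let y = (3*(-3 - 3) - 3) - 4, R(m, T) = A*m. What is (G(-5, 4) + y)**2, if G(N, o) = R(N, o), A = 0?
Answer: 625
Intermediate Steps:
R(m, T) = 0 (R(m, T) = 0*m = 0)
G(N, o) = 0
y = -25 (y = (3*(-6) - 3) - 4 = (-18 - 3) - 4 = -21 - 4 = -25)
(G(-5, 4) + y)**2 = (0 - 25)**2 = (-25)**2 = 625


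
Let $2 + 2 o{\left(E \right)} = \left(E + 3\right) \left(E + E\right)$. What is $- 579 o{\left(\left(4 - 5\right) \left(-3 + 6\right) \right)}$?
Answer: $579$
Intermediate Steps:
$o{\left(E \right)} = -1 + E \left(3 + E\right)$ ($o{\left(E \right)} = -1 + \frac{\left(E + 3\right) \left(E + E\right)}{2} = -1 + \frac{\left(3 + E\right) 2 E}{2} = -1 + \frac{2 E \left(3 + E\right)}{2} = -1 + E \left(3 + E\right)$)
$- 579 o{\left(\left(4 - 5\right) \left(-3 + 6\right) \right)} = - 579 \left(-1 + \left(\left(4 - 5\right) \left(-3 + 6\right)\right)^{2} + 3 \left(4 - 5\right) \left(-3 + 6\right)\right) = - 579 \left(-1 + \left(\left(-1\right) 3\right)^{2} + 3 \left(\left(-1\right) 3\right)\right) = - 579 \left(-1 + \left(-3\right)^{2} + 3 \left(-3\right)\right) = - 579 \left(-1 + 9 - 9\right) = \left(-579\right) \left(-1\right) = 579$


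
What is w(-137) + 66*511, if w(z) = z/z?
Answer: 33727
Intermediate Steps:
w(z) = 1
w(-137) + 66*511 = 1 + 66*511 = 1 + 33726 = 33727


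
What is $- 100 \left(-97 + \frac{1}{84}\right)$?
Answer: $\frac{203675}{21} \approx 9698.8$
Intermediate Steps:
$- 100 \left(-97 + \frac{1}{84}\right) = \left(-100\right) \left(- \frac{8147}{84}\right) = \frac{203675}{21}$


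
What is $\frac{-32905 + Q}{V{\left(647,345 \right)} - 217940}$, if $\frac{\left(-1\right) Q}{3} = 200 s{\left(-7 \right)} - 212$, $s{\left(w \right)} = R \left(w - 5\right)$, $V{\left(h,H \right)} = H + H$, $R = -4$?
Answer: $\frac{61069}{217250} \approx 0.2811$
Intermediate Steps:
$V{\left(h,H \right)} = 2 H$
$s{\left(w \right)} = 20 - 4 w$ ($s{\left(w \right)} = - 4 \left(w - 5\right) = - 4 \left(-5 + w\right) = 20 - 4 w$)
$Q = -28164$ ($Q = - 3 \left(200 \left(20 - -28\right) - 212\right) = - 3 \left(200 \left(20 + 28\right) - 212\right) = - 3 \left(200 \cdot 48 - 212\right) = - 3 \left(9600 - 212\right) = \left(-3\right) 9388 = -28164$)
$\frac{-32905 + Q}{V{\left(647,345 \right)} - 217940} = \frac{-32905 - 28164}{2 \cdot 345 - 217940} = - \frac{61069}{690 - 217940} = - \frac{61069}{-217250} = \left(-61069\right) \left(- \frac{1}{217250}\right) = \frac{61069}{217250}$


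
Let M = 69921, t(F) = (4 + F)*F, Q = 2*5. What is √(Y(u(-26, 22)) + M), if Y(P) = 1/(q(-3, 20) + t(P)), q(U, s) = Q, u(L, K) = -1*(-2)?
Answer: √33841786/22 ≈ 264.43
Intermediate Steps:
Q = 10
t(F) = F*(4 + F)
u(L, K) = 2
q(U, s) = 10
Y(P) = 1/(10 + P*(4 + P))
√(Y(u(-26, 22)) + M) = √(1/(10 + 2*(4 + 2)) + 69921) = √(1/(10 + 2*6) + 69921) = √(1/(10 + 12) + 69921) = √(1/22 + 69921) = √(1538263/22) = √33841786/22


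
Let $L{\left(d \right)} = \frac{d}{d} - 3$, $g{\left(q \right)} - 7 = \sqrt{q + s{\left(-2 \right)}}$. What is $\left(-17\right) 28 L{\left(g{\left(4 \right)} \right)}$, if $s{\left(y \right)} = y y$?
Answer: $952$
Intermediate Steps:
$s{\left(y \right)} = y^{2}$
$g{\left(q \right)} = 7 + \sqrt{4 + q}$ ($g{\left(q \right)} = 7 + \sqrt{q + \left(-2\right)^{2}} = 7 + \sqrt{q + 4} = 7 + \sqrt{4 + q}$)
$L{\left(d \right)} = -2$ ($L{\left(d \right)} = 1 - 3 = -2$)
$\left(-17\right) 28 L{\left(g{\left(4 \right)} \right)} = \left(-17\right) 28 \left(-2\right) = \left(-476\right) \left(-2\right) = 952$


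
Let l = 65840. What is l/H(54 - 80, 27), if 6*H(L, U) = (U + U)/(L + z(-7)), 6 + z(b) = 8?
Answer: -526720/3 ≈ -1.7557e+5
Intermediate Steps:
z(b) = 2 (z(b) = -6 + 8 = 2)
H(L, U) = U/(3*(2 + L)) (H(L, U) = ((U + U)/(L + 2))/6 = ((2*U)/(2 + L))/6 = (2*U/(2 + L))/6 = U/(3*(2 + L)))
l/H(54 - 80, 27) = 65840/(((1/3)*27/(2 + (54 - 80)))) = 65840/(((1/3)*27/(2 - 26))) = 65840/(((1/3)*27/(-24))) = 65840/(((1/3)*27*(-1/24))) = 65840/(-3/8) = 65840*(-8/3) = -526720/3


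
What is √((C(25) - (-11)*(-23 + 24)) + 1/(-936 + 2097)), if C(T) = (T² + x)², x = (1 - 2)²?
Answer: 2*√14673131058/387 ≈ 626.01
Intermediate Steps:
x = 1 (x = (-1)² = 1)
C(T) = (1 + T²)² (C(T) = (T² + 1)² = (1 + T²)²)
√((C(25) - (-11)*(-23 + 24)) + 1/(-936 + 2097)) = √(((1 + 25²)² - (-11)*(-23 + 24)) + 1/(-936 + 2097)) = √(((1 + 625)² - (-11)) + 1/1161) = √((626² - 1*(-11)) + 1/1161) = √((391876 + 11) + 1/1161) = √(391887 + 1/1161) = √(454980808/1161) = 2*√14673131058/387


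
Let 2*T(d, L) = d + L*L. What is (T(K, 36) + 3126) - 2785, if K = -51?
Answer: 1927/2 ≈ 963.50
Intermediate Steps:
T(d, L) = d/2 + L²/2 (T(d, L) = (d + L*L)/2 = (d + L²)/2 = d/2 + L²/2)
(T(K, 36) + 3126) - 2785 = (((½)*(-51) + (½)*36²) + 3126) - 2785 = ((-51/2 + (½)*1296) + 3126) - 2785 = ((-51/2 + 648) + 3126) - 2785 = (1245/2 + 3126) - 2785 = 7497/2 - 2785 = 1927/2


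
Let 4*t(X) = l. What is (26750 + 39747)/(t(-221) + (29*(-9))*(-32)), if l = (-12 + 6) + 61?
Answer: 265988/33463 ≈ 7.9487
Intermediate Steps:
l = 55 (l = -6 + 61 = 55)
t(X) = 55/4 (t(X) = (¼)*55 = 55/4)
(26750 + 39747)/(t(-221) + (29*(-9))*(-32)) = (26750 + 39747)/(55/4 + (29*(-9))*(-32)) = 66497/(55/4 - 261*(-32)) = 66497/(55/4 + 8352) = 66497/(33463/4) = 66497*(4/33463) = 265988/33463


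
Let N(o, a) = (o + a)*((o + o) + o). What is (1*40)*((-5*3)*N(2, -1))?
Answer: -3600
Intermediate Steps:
N(o, a) = 3*o*(a + o) (N(o, a) = (a + o)*(2*o + o) = (a + o)*(3*o) = 3*o*(a + o))
(1*40)*((-5*3)*N(2, -1)) = (1*40)*((-5*3)*(3*2*(-1 + 2))) = 40*(-45*2) = 40*(-15*6) = 40*(-90) = -3600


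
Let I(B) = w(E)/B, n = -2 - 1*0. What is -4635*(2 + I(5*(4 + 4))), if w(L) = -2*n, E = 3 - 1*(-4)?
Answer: -19467/2 ≈ -9733.5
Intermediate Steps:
n = -2 (n = -2 + 0 = -2)
E = 7 (E = 3 + 4 = 7)
w(L) = 4 (w(L) = -2*(-2) = 4)
I(B) = 4/B
-4635*(2 + I(5*(4 + 4))) = -4635*(2 + 4/((5*(4 + 4)))) = -4635*(2 + 4/((5*8))) = -4635*(2 + 4/40) = -4635*(2 + 4*(1/40)) = -4635*(2 + ⅒) = -4635*21/10 = -19467/2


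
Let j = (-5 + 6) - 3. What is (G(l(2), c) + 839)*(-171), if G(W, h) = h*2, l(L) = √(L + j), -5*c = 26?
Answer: -708453/5 ≈ -1.4169e+5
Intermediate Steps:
c = -26/5 (c = -⅕*26 = -26/5 ≈ -5.2000)
j = -2 (j = 1 - 3 = -2)
l(L) = √(-2 + L) (l(L) = √(L - 2) = √(-2 + L))
G(W, h) = 2*h
(G(l(2), c) + 839)*(-171) = (2*(-26/5) + 839)*(-171) = (-52/5 + 839)*(-171) = (4143/5)*(-171) = -708453/5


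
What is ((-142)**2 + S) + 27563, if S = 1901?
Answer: 49628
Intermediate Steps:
((-142)**2 + S) + 27563 = ((-142)**2 + 1901) + 27563 = (20164 + 1901) + 27563 = 22065 + 27563 = 49628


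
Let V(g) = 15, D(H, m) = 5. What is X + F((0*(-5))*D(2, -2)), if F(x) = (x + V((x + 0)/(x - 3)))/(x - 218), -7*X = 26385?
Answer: -5752035/1526 ≈ -3769.4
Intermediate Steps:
X = -26385/7 (X = -⅐*26385 = -26385/7 ≈ -3769.3)
F(x) = (15 + x)/(-218 + x) (F(x) = (x + 15)/(x - 218) = (15 + x)/(-218 + x))
X + F((0*(-5))*D(2, -2)) = -26385/7 + (15 + (0*(-5))*5)/(-218 + (0*(-5))*5) = -26385/7 + (15 + 0*5)/(-218 + 0*5) = -26385/7 + (15 + 0)/(-218 + 0) = -26385/7 + 15/(-218) = -26385/7 - 1/218*15 = -26385/7 - 15/218 = -5752035/1526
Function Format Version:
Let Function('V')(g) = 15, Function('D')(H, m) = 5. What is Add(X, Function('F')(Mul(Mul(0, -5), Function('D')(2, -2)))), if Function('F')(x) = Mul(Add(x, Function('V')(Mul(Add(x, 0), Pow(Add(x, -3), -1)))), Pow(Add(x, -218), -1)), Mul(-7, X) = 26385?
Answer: Rational(-5752035, 1526) ≈ -3769.4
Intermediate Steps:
X = Rational(-26385, 7) (X = Mul(Rational(-1, 7), 26385) = Rational(-26385, 7) ≈ -3769.3)
Function('F')(x) = Mul(Pow(Add(-218, x), -1), Add(15, x)) (Function('F')(x) = Mul(Add(x, 15), Pow(Add(x, -218), -1)) = Mul(Add(15, x), Pow(Add(-218, x), -1)) = Mul(Pow(Add(-218, x), -1), Add(15, x)))
Add(X, Function('F')(Mul(Mul(0, -5), Function('D')(2, -2)))) = Add(Rational(-26385, 7), Mul(Pow(Add(-218, Mul(Mul(0, -5), 5)), -1), Add(15, Mul(Mul(0, -5), 5)))) = Add(Rational(-26385, 7), Mul(Pow(Add(-218, Mul(0, 5)), -1), Add(15, Mul(0, 5)))) = Add(Rational(-26385, 7), Mul(Pow(Add(-218, 0), -1), Add(15, 0))) = Add(Rational(-26385, 7), Mul(Pow(-218, -1), 15)) = Add(Rational(-26385, 7), Mul(Rational(-1, 218), 15)) = Add(Rational(-26385, 7), Rational(-15, 218)) = Rational(-5752035, 1526)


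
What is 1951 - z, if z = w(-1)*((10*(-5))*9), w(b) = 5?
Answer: 4201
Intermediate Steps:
z = -2250 (z = 5*((10*(-5))*9) = 5*(-50*9) = 5*(-450) = -2250)
1951 - z = 1951 - 1*(-2250) = 1951 + 2250 = 4201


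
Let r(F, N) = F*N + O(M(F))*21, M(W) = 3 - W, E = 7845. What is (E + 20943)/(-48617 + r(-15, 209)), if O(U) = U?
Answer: -14394/25687 ≈ -0.56036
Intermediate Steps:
r(F, N) = 63 - 21*F + F*N (r(F, N) = F*N + (3 - F)*21 = F*N + (63 - 21*F) = 63 - 21*F + F*N)
(E + 20943)/(-48617 + r(-15, 209)) = (7845 + 20943)/(-48617 + (63 - 21*(-15) - 15*209)) = 28788/(-48617 + (63 + 315 - 3135)) = 28788/(-48617 - 2757) = 28788/(-51374) = 28788*(-1/51374) = -14394/25687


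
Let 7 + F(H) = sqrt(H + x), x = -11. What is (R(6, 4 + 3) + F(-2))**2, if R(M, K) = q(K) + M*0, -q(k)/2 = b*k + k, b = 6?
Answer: (105 - I*sqrt(13))**2 ≈ 11012.0 - 757.17*I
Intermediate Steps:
q(k) = -14*k (q(k) = -2*(6*k + k) = -14*k)
F(H) = -7 + sqrt(-11 + H) (F(H) = -7 + sqrt(H - 11) = -7 + sqrt(-11 + H))
R(M, K) = -14*K (R(M, K) = -14*K + M*0 = -14*K + 0 = -14*K)
(R(6, 4 + 3) + F(-2))**2 = (-14*(4 + 3) + (-7 + sqrt(-11 - 2)))**2 = (-14*7 + (-7 + sqrt(-13)))**2 = (-98 + (-7 + I*sqrt(13)))**2 = (-105 + I*sqrt(13))**2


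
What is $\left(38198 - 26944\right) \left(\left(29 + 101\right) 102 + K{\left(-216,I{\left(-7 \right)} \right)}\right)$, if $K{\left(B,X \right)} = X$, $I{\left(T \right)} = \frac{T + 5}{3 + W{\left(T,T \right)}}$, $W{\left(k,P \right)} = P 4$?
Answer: $\frac{3730723508}{25} \approx 1.4923 \cdot 10^{8}$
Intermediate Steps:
$W{\left(k,P \right)} = 4 P$
$I{\left(T \right)} = \frac{5 + T}{3 + 4 T}$ ($I{\left(T \right)} = \frac{T + 5}{3 + 4 T} = \frac{5 + T}{3 + 4 T}$)
$\left(38198 - 26944\right) \left(\left(29 + 101\right) 102 + K{\left(-216,I{\left(-7 \right)} \right)}\right) = \left(38198 - 26944\right) \left(\left(29 + 101\right) 102 + \frac{5 - 7}{3 + 4 \left(-7\right)}\right) = 11254 \left(130 \cdot 102 + \frac{1}{3 - 28} \left(-2\right)\right) = 11254 \left(13260 + \frac{1}{-25} \left(-2\right)\right) = 11254 \left(13260 - - \frac{2}{25}\right) = 11254 \left(13260 + \frac{2}{25}\right) = 11254 \cdot \frac{331502}{25} = \frac{3730723508}{25}$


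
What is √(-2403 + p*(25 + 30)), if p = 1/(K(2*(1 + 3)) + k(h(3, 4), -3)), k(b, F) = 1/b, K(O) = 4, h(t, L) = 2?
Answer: I*√21517/3 ≈ 48.896*I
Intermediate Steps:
p = 2/9 (p = 1/(4 + 1/2) = 1/(4 + ½) = 1/(9/2) = 2/9 ≈ 0.22222)
√(-2403 + p*(25 + 30)) = √(-2403 + 2*(25 + 30)/9) = √(-2403 + (2/9)*55) = √(-2403 + 110/9) = √(-21517/9) = I*√21517/3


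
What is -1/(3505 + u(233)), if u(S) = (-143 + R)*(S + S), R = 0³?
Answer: 1/63133 ≈ 1.5840e-5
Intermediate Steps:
R = 0
u(S) = -286*S (u(S) = (-143 + 0)*(S + S) = -286*S)
-1/(3505 + u(233)) = -1/(3505 - 286*233) = -1/(3505 - 66638) = -1/(-63133) = -1*(-1/63133) = 1/63133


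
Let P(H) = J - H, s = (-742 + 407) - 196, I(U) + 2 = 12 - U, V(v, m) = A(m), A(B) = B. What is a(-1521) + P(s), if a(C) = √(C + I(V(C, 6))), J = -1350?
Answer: -819 + I*√1517 ≈ -819.0 + 38.949*I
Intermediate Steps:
V(v, m) = m
I(U) = 10 - U (I(U) = -2 + (12 - U) = 10 - U)
a(C) = √(4 + C) (a(C) = √(C + (10 - 1*6)) = √(C + (10 - 6)) = √(C + 4) = √(4 + C))
s = -531 (s = -335 - 196 = -531)
P(H) = -1350 - H
a(-1521) + P(s) = √(4 - 1521) + (-1350 - 1*(-531)) = √(-1517) + (-1350 + 531) = I*√1517 - 819 = -819 + I*√1517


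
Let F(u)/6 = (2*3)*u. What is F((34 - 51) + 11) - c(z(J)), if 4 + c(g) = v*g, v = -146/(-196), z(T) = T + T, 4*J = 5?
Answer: -41917/196 ≈ -213.86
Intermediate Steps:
J = 5/4 (J = (¼)*5 = 5/4 ≈ 1.2500)
z(T) = 2*T
v = 73/98 (v = -146*(-1/196) = 73/98 ≈ 0.74490)
c(g) = -4 + 73*g/98
F(u) = 36*u (F(u) = 6*((2*3)*u) = 6*(6*u) = 36*u)
F((34 - 51) + 11) - c(z(J)) = 36*((34 - 51) + 11) - (-4 + 73*(2*(5/4))/98) = 36*(-17 + 11) - (-4 + (73/98)*(5/2)) = 36*(-6) - (-4 + 365/196) = -216 - 1*(-419/196) = -216 + 419/196 = -41917/196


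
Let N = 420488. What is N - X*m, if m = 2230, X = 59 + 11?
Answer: 264388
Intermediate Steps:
X = 70
N - X*m = 420488 - 70*2230 = 420488 - 1*156100 = 420488 - 156100 = 264388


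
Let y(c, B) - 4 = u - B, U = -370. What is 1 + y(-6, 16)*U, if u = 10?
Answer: 741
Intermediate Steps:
y(c, B) = 14 - B (y(c, B) = 4 + (10 - B) = 14 - B)
1 + y(-6, 16)*U = 1 + (14 - 1*16)*(-370) = 1 + (14 - 16)*(-370) = 1 - 2*(-370) = 1 + 740 = 741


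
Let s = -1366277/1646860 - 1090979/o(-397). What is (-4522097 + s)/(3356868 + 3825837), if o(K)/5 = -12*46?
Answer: -1027632325890389/1632389518769400 ≈ -0.62953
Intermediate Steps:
o(K) = -2760 (o(K) = 5*(-12*46) = 5*(-552) = -2760)
s = 89645937571/227266680 (s = -1366277/1646860 - 1090979/(-2760) = -1366277*1/1646860 - 1090979*(-1/2760) = -1366277/1646860 + 1090979/2760 = 89645937571/227266680 ≈ 394.45)
(-4522097 + s)/(3356868 + 3825837) = (-4522097 + 89645937571/227266680)/(3356868 + 3825837) = -1027632325890389/227266680/7182705 = -1027632325890389/227266680*1/7182705 = -1027632325890389/1632389518769400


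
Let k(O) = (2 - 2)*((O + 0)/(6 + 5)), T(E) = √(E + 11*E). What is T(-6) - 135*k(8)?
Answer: 6*I*√2 ≈ 8.4853*I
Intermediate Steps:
T(E) = 2*√3*√E (T(E) = √(12*E) = 2*√3*√E)
k(O) = 0 (k(O) = 0*(O/11) = 0)
T(-6) - 135*k(8) = 2*√3*√(-6) - 135*0 = 2*√3*(I*√6) + 0 = 6*I*√2 + 0 = 6*I*√2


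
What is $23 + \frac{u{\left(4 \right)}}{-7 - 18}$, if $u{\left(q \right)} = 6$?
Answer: $\frac{569}{25} \approx 22.76$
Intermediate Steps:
$23 + \frac{u{\left(4 \right)}}{-7 - 18} = 23 + \frac{6}{-7 - 18} = 23 + \frac{6}{-25} = 23 + 6 \left(- \frac{1}{25}\right) = 23 - \frac{6}{25} = \frac{569}{25}$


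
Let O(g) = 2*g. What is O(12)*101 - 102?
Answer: 2322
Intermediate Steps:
O(12)*101 - 102 = (2*12)*101 - 102 = 24*101 - 102 = 2424 - 102 = 2322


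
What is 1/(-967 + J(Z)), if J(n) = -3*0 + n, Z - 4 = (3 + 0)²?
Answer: -1/954 ≈ -0.0010482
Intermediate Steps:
Z = 13 (Z = 4 + (3 + 0)² = 4 + 3² = 4 + 9 = 13)
J(n) = n (J(n) = 0 + n = n)
1/(-967 + J(Z)) = 1/(-967 + 13) = 1/(-954) = -1/954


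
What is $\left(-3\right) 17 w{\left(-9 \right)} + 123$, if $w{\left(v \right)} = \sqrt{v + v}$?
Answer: $123 - 153 i \sqrt{2} \approx 123.0 - 216.37 i$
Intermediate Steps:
$w{\left(v \right)} = \sqrt{2} \sqrt{v}$ ($w{\left(v \right)} = \sqrt{2 v} = \sqrt{2} \sqrt{v}$)
$\left(-3\right) 17 w{\left(-9 \right)} + 123 = \left(-3\right) 17 \sqrt{2} \sqrt{-9} + 123 = - 51 \sqrt{2} \cdot 3 i + 123 = - 51 \cdot 3 i \sqrt{2} + 123 = - 153 i \sqrt{2} + 123 = 123 - 153 i \sqrt{2}$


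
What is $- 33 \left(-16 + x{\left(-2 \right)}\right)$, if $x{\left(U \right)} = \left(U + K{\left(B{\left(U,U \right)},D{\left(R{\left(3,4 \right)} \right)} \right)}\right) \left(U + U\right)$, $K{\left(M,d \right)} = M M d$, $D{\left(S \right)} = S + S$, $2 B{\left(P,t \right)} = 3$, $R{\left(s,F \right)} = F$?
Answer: $2640$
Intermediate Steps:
$B{\left(P,t \right)} = \frac{3}{2}$ ($B{\left(P,t \right)} = \frac{1}{2} \cdot 3 = \frac{3}{2}$)
$D{\left(S \right)} = 2 S$
$K{\left(M,d \right)} = d M^{2}$ ($K{\left(M,d \right)} = M^{2} d = d M^{2}$)
$x{\left(U \right)} = 2 U \left(18 + U\right)$ ($x{\left(U \right)} = \left(U + 2 \cdot 4 \left(\frac{3}{2}\right)^{2}\right) \left(U + U\right) = \left(U + 8 \cdot \frac{9}{4}\right) 2 U = \left(U + 18\right) 2 U = \left(18 + U\right) 2 U = 2 U \left(18 + U\right)$)
$- 33 \left(-16 + x{\left(-2 \right)}\right) = - 33 \left(-16 + 2 \left(-2\right) \left(18 - 2\right)\right) = - 33 \left(-16 + 2 \left(-2\right) 16\right) = - 33 \left(-16 - 64\right) = \left(-33\right) \left(-80\right) = 2640$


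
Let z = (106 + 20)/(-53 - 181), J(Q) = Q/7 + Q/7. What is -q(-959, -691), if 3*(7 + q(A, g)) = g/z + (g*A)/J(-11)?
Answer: 32276389/462 ≈ 69862.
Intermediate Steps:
J(Q) = 2*Q/7 (J(Q) = Q*(⅐) + Q*(⅐) = Q/7 + Q/7 = 2*Q/7)
z = -7/13 (z = 126/(-234) = 126*(-1/234) = -7/13 ≈ -0.53846)
q(A, g) = -7 - 13*g/21 - 7*A*g/66 (q(A, g) = -7 + (g/(-7/13) + (g*A)/(((2/7)*(-11))))/3 = -7 + (g*(-13/7) + (A*g)/(-22/7))/3 = -7 + (-13*g/7 + (A*g)*(-7/22))/3 = -7 + (-13*g/7 - 7*A*g/22)/3 = -7 + (-13*g/21 - 7*A*g/66) = -7 - 13*g/21 - 7*A*g/66)
-q(-959, -691) = -(-7 - 13/21*(-691) - 7/66*(-959)*(-691)) = -(-7 + 8983/21 - 4638683/66) = -1*(-32276389/462) = 32276389/462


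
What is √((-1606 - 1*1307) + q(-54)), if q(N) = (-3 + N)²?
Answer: 4*√21 ≈ 18.330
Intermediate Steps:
√((-1606 - 1*1307) + q(-54)) = √((-1606 - 1*1307) + (-3 - 54)²) = √((-1606 - 1307) + (-57)²) = √(-2913 + 3249) = √336 = 4*√21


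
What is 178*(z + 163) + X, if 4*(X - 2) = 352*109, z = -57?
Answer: 28462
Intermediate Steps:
X = 9594 (X = 2 + (352*109)/4 = 2 + (¼)*38368 = 2 + 9592 = 9594)
178*(z + 163) + X = 178*(-57 + 163) + 9594 = 178*106 + 9594 = 18868 + 9594 = 28462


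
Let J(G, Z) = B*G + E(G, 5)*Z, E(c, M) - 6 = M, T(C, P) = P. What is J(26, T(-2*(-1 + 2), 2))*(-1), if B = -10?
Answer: 238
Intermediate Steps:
E(c, M) = 6 + M
J(G, Z) = -10*G + 11*Z (J(G, Z) = -10*G + (6 + 5)*Z = -10*G + 11*Z)
J(26, T(-2*(-1 + 2), 2))*(-1) = (-10*26 + 11*2)*(-1) = (-260 + 22)*(-1) = -238*(-1) = 238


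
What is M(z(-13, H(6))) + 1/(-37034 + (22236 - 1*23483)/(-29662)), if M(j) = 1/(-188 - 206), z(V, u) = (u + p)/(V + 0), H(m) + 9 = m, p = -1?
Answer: -1110188089/432809496834 ≈ -0.0025651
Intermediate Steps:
H(m) = -9 + m
z(V, u) = (-1 + u)/V (z(V, u) = (u - 1)/(V + 0) = (-1 + u)/V)
M(j) = -1/394 (M(j) = 1/(-394) = -1/394)
M(z(-13, H(6))) + 1/(-37034 + (22236 - 1*23483)/(-29662)) = -1/394 + 1/(-37034 + (22236 - 1*23483)/(-29662)) = -1/394 + 1/(-37034 + (22236 - 23483)*(-1/29662)) = -1/394 + 1/(-37034 - 1247*(-1/29662)) = -1/394 + 1/(-37034 + 1247/29662) = -1/394 + 1/(-1098501261/29662) = -1/394 - 29662/1098501261 = -1110188089/432809496834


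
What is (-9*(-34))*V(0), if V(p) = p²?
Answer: 0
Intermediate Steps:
(-9*(-34))*V(0) = -9*(-34)*0² = 306*0 = 0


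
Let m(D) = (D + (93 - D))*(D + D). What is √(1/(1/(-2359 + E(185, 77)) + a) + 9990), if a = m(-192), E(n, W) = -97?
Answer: √76851184865602579822/87708673 ≈ 99.950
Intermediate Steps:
m(D) = 186*D (m(D) = 93*(2*D) = 186*D)
a = -35712 (a = 186*(-192) = -35712)
√(1/(1/(-2359 + E(185, 77)) + a) + 9990) = √(1/(1/(-2359 - 97) - 35712) + 9990) = √(1/(1/(-2456) - 35712) + 9990) = √(1/(-1/2456 - 35712) + 9990) = √(1/(-87708673/2456) + 9990) = √(-2456/87708673 + 9990) = √(876209640814/87708673) = √76851184865602579822/87708673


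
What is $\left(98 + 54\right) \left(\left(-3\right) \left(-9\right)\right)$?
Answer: $4104$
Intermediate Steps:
$\left(98 + 54\right) \left(\left(-3\right) \left(-9\right)\right) = 152 \cdot 27 = 4104$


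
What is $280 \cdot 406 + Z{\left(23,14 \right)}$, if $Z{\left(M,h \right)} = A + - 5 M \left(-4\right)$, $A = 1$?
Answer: $114141$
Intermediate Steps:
$Z{\left(M,h \right)} = 1 + 20 M$ ($Z{\left(M,h \right)} = 1 + - 5 M \left(-4\right) = 1 + 20 M$)
$280 \cdot 406 + Z{\left(23,14 \right)} = 280 \cdot 406 + \left(1 + 20 \cdot 23\right) = 113680 + \left(1 + 460\right) = 113680 + 461 = 114141$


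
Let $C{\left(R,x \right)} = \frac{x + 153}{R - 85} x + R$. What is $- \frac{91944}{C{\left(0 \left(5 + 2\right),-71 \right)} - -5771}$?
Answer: $- \frac{7815240}{496357} \approx -15.745$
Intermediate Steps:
$C{\left(R,x \right)} = R + \frac{x \left(153 + x\right)}{-85 + R}$ ($C{\left(R,x \right)} = \frac{153 + x}{-85 + R} x + R = \frac{x \left(153 + x\right)}{-85 + R} + R = R + \frac{x \left(153 + x\right)}{-85 + R}$)
$- \frac{91944}{C{\left(0 \left(5 + 2\right),-71 \right)} - -5771} = - \frac{91944}{\frac{\left(0 \left(5 + 2\right)\right)^{2} + \left(-71\right)^{2} - 85 \cdot 0 \left(5 + 2\right) + 153 \left(-71\right)}{-85 + 0 \left(5 + 2\right)} - -5771} = - \frac{91944}{\frac{\left(0 \cdot 7\right)^{2} + 5041 - 85 \cdot 0 \cdot 7 - 10863}{-85 + 0 \cdot 7} + 5771} = - \frac{91944}{\frac{0^{2} + 5041 - 0 - 10863}{-85 + 0} + 5771} = - \frac{91944}{\frac{0 + 5041 + 0 - 10863}{-85} + 5771} = - \frac{91944}{\left(- \frac{1}{85}\right) \left(-5822\right) + 5771} = - \frac{91944}{\frac{5822}{85} + 5771} = - \frac{91944}{\frac{496357}{85}} = \left(-91944\right) \frac{85}{496357} = - \frac{7815240}{496357}$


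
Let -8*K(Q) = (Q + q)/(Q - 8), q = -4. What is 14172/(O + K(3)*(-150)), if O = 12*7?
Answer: 18896/117 ≈ 161.50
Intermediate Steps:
K(Q) = -(-4 + Q)/(8*(-8 + Q)) (K(Q) = -(Q - 4)/(8*(Q - 8)) = -(-4 + Q)/(8*(-8 + Q)))
O = 84
14172/(O + K(3)*(-150)) = 14172/(84 + ((4 - 1*3)/(8*(-8 + 3)))*(-150)) = 14172/(84 + ((⅛)*(4 - 3)/(-5))*(-150)) = 14172/(84 + ((⅛)*(-⅕)*1)*(-150)) = 14172/(84 - 1/40*(-150)) = 14172/(84 + 15/4) = 14172/(351/4) = 14172*(4/351) = 18896/117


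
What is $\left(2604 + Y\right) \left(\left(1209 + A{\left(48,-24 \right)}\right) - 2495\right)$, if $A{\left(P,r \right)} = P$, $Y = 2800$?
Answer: $-6690152$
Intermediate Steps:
$\left(2604 + Y\right) \left(\left(1209 + A{\left(48,-24 \right)}\right) - 2495\right) = \left(2604 + 2800\right) \left(\left(1209 + 48\right) - 2495\right) = 5404 \left(1257 - 2495\right) = 5404 \left(-1238\right) = -6690152$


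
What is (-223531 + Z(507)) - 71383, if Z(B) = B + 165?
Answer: -294242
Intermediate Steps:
Z(B) = 165 + B
(-223531 + Z(507)) - 71383 = (-223531 + (165 + 507)) - 71383 = (-223531 + 672) - 71383 = -222859 - 71383 = -294242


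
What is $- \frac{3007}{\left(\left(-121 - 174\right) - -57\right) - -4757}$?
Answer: $- \frac{3007}{4519} \approx -0.66541$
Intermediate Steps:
$- \frac{3007}{\left(\left(-121 - 174\right) - -57\right) - -4757} = - \frac{3007}{\left(-295 + 57\right) + 4757} = - \frac{3007}{-238 + 4757} = - \frac{3007}{4519}$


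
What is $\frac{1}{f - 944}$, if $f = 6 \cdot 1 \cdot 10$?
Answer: $- \frac{1}{884} \approx -0.0011312$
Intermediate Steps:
$f = 60$ ($f = 6 \cdot 10 = 60$)
$\frac{1}{f - 944} = \frac{1}{60 - 944} = \frac{1}{-884} = - \frac{1}{884}$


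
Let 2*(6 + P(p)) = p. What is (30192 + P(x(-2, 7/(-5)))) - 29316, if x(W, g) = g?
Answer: 8693/10 ≈ 869.30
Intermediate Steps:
P(p) = -6 + p/2
(30192 + P(x(-2, 7/(-5)))) - 29316 = (30192 + (-6 + (7/(-5))/2)) - 29316 = (30192 + (-6 + (7*(-1/5))/2)) - 29316 = (30192 + (-6 + (1/2)*(-7/5))) - 29316 = (30192 + (-6 - 7/10)) - 29316 = (30192 - 67/10) - 29316 = 301853/10 - 29316 = 8693/10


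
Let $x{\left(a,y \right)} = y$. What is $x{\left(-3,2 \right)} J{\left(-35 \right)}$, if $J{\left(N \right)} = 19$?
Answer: $38$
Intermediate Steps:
$x{\left(-3,2 \right)} J{\left(-35 \right)} = 2 \cdot 19 = 38$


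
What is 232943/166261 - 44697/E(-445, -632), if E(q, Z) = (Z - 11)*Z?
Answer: 87231076651/67564480136 ≈ 1.2911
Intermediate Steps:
E(q, Z) = Z*(-11 + Z) (E(q, Z) = (-11 + Z)*Z = Z*(-11 + Z))
232943/166261 - 44697/E(-445, -632) = 232943/166261 - 44697*(-1/(632*(-11 - 632))) = 232943*(1/166261) - 44697/((-632*(-643))) = 232943/166261 - 44697/406376 = 87231076651/67564480136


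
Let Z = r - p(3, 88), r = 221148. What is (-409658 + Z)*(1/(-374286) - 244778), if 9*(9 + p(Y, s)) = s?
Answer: 155437090887433873/3368574 ≈ 4.6143e+10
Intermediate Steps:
p(Y, s) = -9 + s/9
Z = 1990325/9 (Z = 221148 - (-9 + (1/9)*88) = 221148 - (-9 + 88/9) = 221148 - 1*7/9 = 221148 - 7/9 = 1990325/9 ≈ 2.2115e+5)
(-409658 + Z)*(1/(-374286) - 244778) = (-409658 + 1990325/9)*(1/(-374286) - 244778) = -1696597*(-1/374286 - 244778)/9 = -1696597/9*(-91616978509/374286) = 155437090887433873/3368574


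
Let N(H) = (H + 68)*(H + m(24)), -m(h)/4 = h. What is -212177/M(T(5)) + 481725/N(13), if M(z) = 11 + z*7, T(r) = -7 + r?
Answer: 52778548/747 ≈ 70654.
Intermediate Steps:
m(h) = -4*h
M(z) = 11 + 7*z
N(H) = (-96 + H)*(68 + H) (N(H) = (H + 68)*(H - 4*24) = (68 + H)*(H - 96) = (68 + H)*(-96 + H) = (-96 + H)*(68 + H))
-212177/M(T(5)) + 481725/N(13) = -212177/(11 + 7*(-7 + 5)) + 481725/(-6528 + 13² - 28*13) = -212177/(11 + 7*(-2)) + 481725/(-6528 + 169 - 364) = -212177/(11 - 14) + 481725/(-6723) = -212177/(-3) + 481725*(-1/6723) = -212177*(-⅓) - 53525/747 = 212177/3 - 53525/747 = 52778548/747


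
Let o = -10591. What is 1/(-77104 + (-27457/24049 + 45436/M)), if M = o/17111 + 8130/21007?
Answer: -2005030230643/547366540428126799 ≈ -3.6630e-6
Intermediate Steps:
M = -83372707/359450777 (M = -10591/17111 + 8130/21007 = -83372707/359450777 ≈ -0.23194)
1/(-77104 + (-27457/24049 + 45436/M)) = 1/(-77104 + (-27457/24049 + 45436/(-83372707/359450777))) = 1/(-77104 + (-27457*1/24049 + 45436*(-359450777/83372707))) = 1/(-77104 + (-27457/24049 - 16332005503772/83372707)) = 1/(-77104 - 392770689524628927/2005030230643) = 1/(-547366540428126799/2005030230643) = -2005030230643/547366540428126799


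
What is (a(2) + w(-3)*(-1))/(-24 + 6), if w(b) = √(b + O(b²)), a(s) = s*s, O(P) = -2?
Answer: -2/9 + I*√5/18 ≈ -0.22222 + 0.12423*I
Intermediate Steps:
a(s) = s²
w(b) = √(-2 + b) (w(b) = √(b - 2) = √(-2 + b))
(a(2) + w(-3)*(-1))/(-24 + 6) = (2² + √(-2 - 3)*(-1))/(-24 + 6) = (4 + √(-5)*(-1))/(-18) = (4 + (I*√5)*(-1))*(-1/18) = (4 - I*√5)*(-1/18) = -2/9 + I*√5/18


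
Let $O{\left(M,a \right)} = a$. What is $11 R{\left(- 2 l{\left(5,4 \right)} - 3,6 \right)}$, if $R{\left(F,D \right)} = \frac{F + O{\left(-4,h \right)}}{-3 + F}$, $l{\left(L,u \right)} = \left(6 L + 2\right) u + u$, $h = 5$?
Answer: $\frac{1441}{135} \approx 10.674$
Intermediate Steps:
$l{\left(L,u \right)} = u + u \left(2 + 6 L\right)$ ($l{\left(L,u \right)} = \left(2 + 6 L\right) u + u = u \left(2 + 6 L\right) + u = u + u \left(2 + 6 L\right)$)
$R{\left(F,D \right)} = \frac{5 + F}{-3 + F}$ ($R{\left(F,D \right)} = \frac{F + 5}{-3 + F} = \frac{5 + F}{-3 + F}$)
$11 R{\left(- 2 l{\left(5,4 \right)} - 3,6 \right)} = 11 \frac{5 - \left(3 + 2 \cdot 3 \cdot 4 \left(1 + 2 \cdot 5\right)\right)}{-3 - \left(3 + 2 \cdot 3 \cdot 4 \left(1 + 2 \cdot 5\right)\right)} = 11 \frac{5 - \left(3 + 2 \cdot 3 \cdot 4 \left(1 + 10\right)\right)}{-3 - \left(3 + 2 \cdot 3 \cdot 4 \left(1 + 10\right)\right)} = 11 \frac{5 - \left(3 + 2 \cdot 3 \cdot 4 \cdot 11\right)}{-3 - \left(3 + 2 \cdot 3 \cdot 4 \cdot 11\right)} = 11 \frac{5 - 267}{-3 - 267} = 11 \frac{1}{-270} \left(-262\right) = 11 \left(\left(- \frac{1}{270}\right) \left(-262\right)\right) = 11 \cdot \frac{131}{135} = \frac{1441}{135}$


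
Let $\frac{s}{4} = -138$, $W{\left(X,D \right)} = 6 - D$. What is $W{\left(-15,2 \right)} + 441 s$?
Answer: $-243428$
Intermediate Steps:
$s = -552$ ($s = 4 \left(-138\right) = -552$)
$W{\left(-15,2 \right)} + 441 s = \left(6 - 2\right) + 441 \left(-552\right) = \left(6 - 2\right) - 243432 = 4 - 243432 = -243428$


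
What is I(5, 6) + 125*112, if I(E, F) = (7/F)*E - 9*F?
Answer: 83711/6 ≈ 13952.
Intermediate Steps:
I(E, F) = -9*F + 7*E/F (I(E, F) = 7*E/F - 9*F = -9*F + 7*E/F)
I(5, 6) + 125*112 = (-9*6 + 7*5/6) + 125*112 = (-54 + 7*5*(⅙)) + 14000 = (-54 + 35/6) + 14000 = -289/6 + 14000 = 83711/6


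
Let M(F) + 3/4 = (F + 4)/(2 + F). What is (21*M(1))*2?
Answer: 77/2 ≈ 38.500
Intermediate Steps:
M(F) = -¾ + (4 + F)/(2 + F) (M(F) = -¾ + (F + 4)/(2 + F) = -¾ + (4 + F)/(2 + F))
(21*M(1))*2 = (21*((10 + 1)/(4*(2 + 1))))*2 = (21*((¼)*11/3))*2 = (21*((¼)*(⅓)*11))*2 = (21*(11/12))*2 = (77/4)*2 = 77/2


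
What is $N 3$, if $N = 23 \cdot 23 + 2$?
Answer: $1593$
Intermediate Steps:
$N = 531$ ($N = 529 + 2 = 531$)
$N 3 = 531 \cdot 3 = 1593$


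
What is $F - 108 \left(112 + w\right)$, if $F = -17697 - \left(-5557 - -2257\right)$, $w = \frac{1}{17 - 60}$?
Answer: $- \frac{1139091}{43} \approx -26491.0$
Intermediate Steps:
$w = - \frac{1}{43}$ ($w = \frac{1}{-43} = - \frac{1}{43} \approx -0.023256$)
$F = -14397$ ($F = -17697 - \left(-5557 + 2257\right) = -17697 - -3300 = -17697 + 3300 = -14397$)
$F - 108 \left(112 + w\right) = -14397 - 108 \left(112 - \frac{1}{43}\right) = -14397 - 108 \cdot \frac{4815}{43} = -14397 - \frac{520020}{43} = - \frac{1139091}{43}$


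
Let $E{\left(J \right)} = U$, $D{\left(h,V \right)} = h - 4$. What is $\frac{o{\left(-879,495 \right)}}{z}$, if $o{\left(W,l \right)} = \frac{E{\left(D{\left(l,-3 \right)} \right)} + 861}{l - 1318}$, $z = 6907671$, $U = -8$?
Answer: $- \frac{853}{5685013233} \approx -1.5004 \cdot 10^{-7}$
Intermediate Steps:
$D{\left(h,V \right)} = -4 + h$
$E{\left(J \right)} = -8$
$o{\left(W,l \right)} = \frac{853}{-1318 + l}$ ($o{\left(W,l \right)} = \frac{-8 + 861}{l - 1318} = \frac{853}{-1318 + l}$)
$\frac{o{\left(-879,495 \right)}}{z} = \frac{853 \frac{1}{-1318 + 495}}{6907671} = \frac{853}{-823} \cdot \frac{1}{6907671} = 853 \left(- \frac{1}{823}\right) \frac{1}{6907671} = \left(- \frac{853}{823}\right) \frac{1}{6907671} = - \frac{853}{5685013233}$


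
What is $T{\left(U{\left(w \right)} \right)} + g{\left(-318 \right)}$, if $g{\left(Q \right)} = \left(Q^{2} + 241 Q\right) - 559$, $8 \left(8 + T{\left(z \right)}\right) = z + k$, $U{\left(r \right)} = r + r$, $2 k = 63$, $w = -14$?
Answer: $\frac{382711}{16} \approx 23919.0$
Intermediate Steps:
$k = \frac{63}{2}$ ($k = \frac{1}{2} \cdot 63 = \frac{63}{2} \approx 31.5$)
$U{\left(r \right)} = 2 r$
$T{\left(z \right)} = - \frac{65}{16} + \frac{z}{8}$ ($T{\left(z \right)} = -8 + \frac{z + \frac{63}{2}}{8} = -8 + \frac{\frac{63}{2} + z}{8} = -8 + \left(\frac{63}{16} + \frac{z}{8}\right) = - \frac{65}{16} + \frac{z}{8}$)
$g{\left(Q \right)} = -559 + Q^{2} + 241 Q$
$T{\left(U{\left(w \right)} \right)} + g{\left(-318 \right)} = \left(- \frac{65}{16} + \frac{2 \left(-14\right)}{8}\right) + \left(-559 + \left(-318\right)^{2} + 241 \left(-318\right)\right) = \left(- \frac{65}{16} + \frac{1}{8} \left(-28\right)\right) - -23927 = \left(- \frac{65}{16} - \frac{7}{2}\right) + 23927 = - \frac{121}{16} + 23927 = \frac{382711}{16}$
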